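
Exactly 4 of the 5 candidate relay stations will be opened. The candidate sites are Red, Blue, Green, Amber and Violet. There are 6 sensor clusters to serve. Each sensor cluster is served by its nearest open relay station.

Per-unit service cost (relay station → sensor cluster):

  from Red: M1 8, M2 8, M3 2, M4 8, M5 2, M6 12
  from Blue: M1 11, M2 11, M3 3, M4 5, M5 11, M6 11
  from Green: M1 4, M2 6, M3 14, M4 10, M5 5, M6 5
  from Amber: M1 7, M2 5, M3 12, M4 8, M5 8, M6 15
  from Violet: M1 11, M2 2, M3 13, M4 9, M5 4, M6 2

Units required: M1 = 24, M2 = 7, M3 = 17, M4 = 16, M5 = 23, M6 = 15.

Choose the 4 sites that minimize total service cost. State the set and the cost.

With exactly 4 open, each sensor cluster uses its cheapest among the chosen.
{Red, Blue, Green, Violet}: M1→Green 4·24=96, M2→Violet 2·7=14, M3→Red 2·17=34, M4→Blue 5·16=80, M5→Red 2·23=46, M6→Violet 2·15=30. Service cost 300.
{Red, Green, Amber, Violet}: service cost 348
{Blue, Green, Amber, Violet}: service cost 363
Among all 5 size-4 choices, {Red, Blue, Green, Violet} is lowest.

Choose Red, Blue, Green and Violet; total service cost 300.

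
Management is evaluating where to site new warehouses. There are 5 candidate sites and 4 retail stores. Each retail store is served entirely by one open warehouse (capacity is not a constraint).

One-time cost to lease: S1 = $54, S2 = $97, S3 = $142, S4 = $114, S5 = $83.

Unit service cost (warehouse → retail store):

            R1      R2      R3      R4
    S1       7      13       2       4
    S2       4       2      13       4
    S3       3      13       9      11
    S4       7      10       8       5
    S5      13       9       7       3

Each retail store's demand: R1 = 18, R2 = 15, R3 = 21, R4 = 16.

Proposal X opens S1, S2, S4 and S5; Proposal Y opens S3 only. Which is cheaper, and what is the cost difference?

Proposal X is cheaper by 216.

Proposal X: {S1, S2, S4, S5}: R1→S2 4·18=72, R2→S2 2·15=30, R3→S1 2·21=42, R4→S5 3·16=48. Service 192; fixed 348; total 540.
Proposal Y: {S3}: R1→S3 3·18=54, R2→S3 13·15=195, R3→S3 9·21=189, R4→S3 11·16=176. Service 614; fixed 142; total 756.
Difference: |540 − 756| = 216.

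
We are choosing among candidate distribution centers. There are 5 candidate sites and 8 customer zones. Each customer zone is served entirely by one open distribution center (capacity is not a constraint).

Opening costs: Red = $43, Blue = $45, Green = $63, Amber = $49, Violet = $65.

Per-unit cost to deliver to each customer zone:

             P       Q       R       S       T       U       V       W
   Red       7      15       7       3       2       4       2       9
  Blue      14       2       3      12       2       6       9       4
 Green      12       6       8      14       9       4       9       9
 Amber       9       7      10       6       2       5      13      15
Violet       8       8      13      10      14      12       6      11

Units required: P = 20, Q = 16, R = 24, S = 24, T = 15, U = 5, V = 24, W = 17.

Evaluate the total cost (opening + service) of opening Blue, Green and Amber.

Each customer zone is assigned to its cheapest site among the open ones.
{Blue, Green, Amber}: P→Amber 9·20=180, Q→Blue 2·16=32, R→Blue 3·24=72, S→Amber 6·24=144, T→Blue 2·15=30, U→Green 4·5=20, V→Blue 9·24=216, W→Blue 4·17=68. Service 762; fixed 157; total 919.

Total cost: 919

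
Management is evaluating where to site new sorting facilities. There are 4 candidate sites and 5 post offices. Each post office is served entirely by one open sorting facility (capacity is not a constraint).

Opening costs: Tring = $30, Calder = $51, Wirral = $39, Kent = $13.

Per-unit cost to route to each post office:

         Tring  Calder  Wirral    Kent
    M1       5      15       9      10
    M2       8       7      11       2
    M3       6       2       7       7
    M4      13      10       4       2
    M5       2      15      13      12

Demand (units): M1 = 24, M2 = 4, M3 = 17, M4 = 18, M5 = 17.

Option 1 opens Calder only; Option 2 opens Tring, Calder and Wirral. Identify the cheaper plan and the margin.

Option 1: {Calder}: M1→Calder 15·24=360, M2→Calder 7·4=28, M3→Calder 2·17=34, M4→Calder 10·18=180, M5→Calder 15·17=255. Service 857; fixed 51; total 908.
Option 2: {Tring, Calder, Wirral}: M1→Tring 5·24=120, M2→Calder 7·4=28, M3→Calder 2·17=34, M4→Wirral 4·18=72, M5→Tring 2·17=34. Service 288; fixed 120; total 408.
Difference: |908 − 408| = 500.

Option 2 is cheaper by 500.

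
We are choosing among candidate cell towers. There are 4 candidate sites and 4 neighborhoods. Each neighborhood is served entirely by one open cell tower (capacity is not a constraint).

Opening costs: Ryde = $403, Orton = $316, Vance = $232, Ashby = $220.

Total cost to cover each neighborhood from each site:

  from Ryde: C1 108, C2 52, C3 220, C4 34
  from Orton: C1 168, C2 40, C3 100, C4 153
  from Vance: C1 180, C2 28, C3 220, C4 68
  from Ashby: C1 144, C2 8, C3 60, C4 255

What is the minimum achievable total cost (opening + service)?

For any fixed open set, each neighborhood goes to its cheapest open site; total = fixed + service.
{Ashby}: C1→Ashby 144, C2→Ashby 8, C3→Ashby 60, C4→Ashby 255. Service 467; fixed 220; total 687.
{Vance}: C1→Vance 180, C2→Vance 28, C3→Vance 220, C4→Vance 68. Service 496; fixed 232; total 728.
{Vance, Ashby}: service 280 + fixed 452 = 732
{Ryde, Orton, Vance, Ashby}: C1→Ryde 108, C2→Ashby 8, C3→Ashby 60, C4→Ryde 34. Service 210; fixed 1171; total 1381.
No other subset beats 687.

Minimum total cost: 687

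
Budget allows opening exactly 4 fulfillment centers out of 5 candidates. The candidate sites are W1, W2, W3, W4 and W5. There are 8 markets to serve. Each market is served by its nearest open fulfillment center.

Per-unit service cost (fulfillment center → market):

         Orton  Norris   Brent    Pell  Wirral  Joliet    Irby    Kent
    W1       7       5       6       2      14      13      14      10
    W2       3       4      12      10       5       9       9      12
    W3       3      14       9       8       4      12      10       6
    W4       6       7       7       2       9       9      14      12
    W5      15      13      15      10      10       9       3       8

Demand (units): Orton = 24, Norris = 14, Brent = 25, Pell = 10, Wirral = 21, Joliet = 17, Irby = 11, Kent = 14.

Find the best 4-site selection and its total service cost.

With exactly 4 open, each market uses its cheapest among the chosen.
{W1, W2, W3, W5}: Orton→W2 3·24=72, Norris→W2 4·14=56, Brent→W1 6·25=150, Pell→W1 2·10=20, Wirral→W3 4·21=84, Joliet→W2 9·17=153, Irby→W5 3·11=33, Kent→W3 6·14=84. Service cost 652.
{W1, W3, W4, W5}: service cost 666
{W2, W3, W4, W5}: service cost 677
Among all 5 size-4 choices, {W1, W2, W3, W5} is lowest.

Choose W1, W2, W3 and W5; total service cost 652.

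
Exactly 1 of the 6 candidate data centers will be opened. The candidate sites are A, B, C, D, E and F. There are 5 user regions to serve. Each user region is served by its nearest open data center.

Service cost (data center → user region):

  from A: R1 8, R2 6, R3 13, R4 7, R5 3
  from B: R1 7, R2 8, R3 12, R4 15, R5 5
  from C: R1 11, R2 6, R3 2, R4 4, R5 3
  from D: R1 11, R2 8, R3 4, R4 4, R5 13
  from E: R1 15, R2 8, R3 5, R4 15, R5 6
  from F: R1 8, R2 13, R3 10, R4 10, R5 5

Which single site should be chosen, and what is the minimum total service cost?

Choose C only; total service cost 26.

With exactly 1 open, each user region uses its cheapest among the chosen.
{C}: R1→C 11, R2→C 6, R3→C 2, R4→C 4, R5→C 3. Service cost 26.
{A}: service cost 37
{D}: service cost 40
Among all 6 size-1 choices, {C} is lowest.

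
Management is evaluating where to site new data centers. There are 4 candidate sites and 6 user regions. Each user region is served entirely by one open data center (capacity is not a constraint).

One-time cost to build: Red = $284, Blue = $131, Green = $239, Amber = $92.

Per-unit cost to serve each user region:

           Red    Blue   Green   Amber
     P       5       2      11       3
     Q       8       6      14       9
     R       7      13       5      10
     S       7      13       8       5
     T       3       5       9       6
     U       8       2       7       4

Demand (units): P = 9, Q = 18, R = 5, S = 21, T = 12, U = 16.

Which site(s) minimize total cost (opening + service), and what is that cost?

For any fixed open set, each user region goes to its cheapest open site; total = fixed + service.
{Amber}: P→Amber 3·9=27, Q→Amber 9·18=162, R→Amber 10·5=50, S→Amber 5·21=105, T→Amber 6·12=72, U→Amber 4·16=64. Service 480; fixed 92; total 572.
{Blue, Amber}: service 373 + fixed 223 = 596
{Blue}: service 556 + fixed 131 = 687
{Red, Blue, Green, Amber}: P→Blue 2·9=18, Q→Blue 6·18=108, R→Green 5·5=25, S→Amber 5·21=105, T→Red 3·12=36, U→Blue 2·16=32. Service 324; fixed 746; total 1070.
No other subset beats 572.

Open Amber only; minimum total cost 572.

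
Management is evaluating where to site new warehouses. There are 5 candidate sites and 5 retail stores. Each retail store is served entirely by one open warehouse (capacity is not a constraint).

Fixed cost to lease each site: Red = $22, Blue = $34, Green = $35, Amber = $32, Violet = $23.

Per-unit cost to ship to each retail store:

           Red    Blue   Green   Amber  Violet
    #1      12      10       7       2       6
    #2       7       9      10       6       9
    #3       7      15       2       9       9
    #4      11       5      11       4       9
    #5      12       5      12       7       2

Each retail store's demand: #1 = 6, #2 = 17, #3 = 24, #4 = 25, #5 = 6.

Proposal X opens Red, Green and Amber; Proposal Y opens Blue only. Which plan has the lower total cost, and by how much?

Proposal X: {Red, Green, Amber}: #1→Amber 2·6=12, #2→Amber 6·17=102, #3→Green 2·24=48, #4→Amber 4·25=100, #5→Amber 7·6=42. Service 304; fixed 89; total 393.
Proposal Y: {Blue}: #1→Blue 10·6=60, #2→Blue 9·17=153, #3→Blue 15·24=360, #4→Blue 5·25=125, #5→Blue 5·6=30. Service 728; fixed 34; total 762.
Difference: |393 − 762| = 369.

Proposal X is cheaper by 369.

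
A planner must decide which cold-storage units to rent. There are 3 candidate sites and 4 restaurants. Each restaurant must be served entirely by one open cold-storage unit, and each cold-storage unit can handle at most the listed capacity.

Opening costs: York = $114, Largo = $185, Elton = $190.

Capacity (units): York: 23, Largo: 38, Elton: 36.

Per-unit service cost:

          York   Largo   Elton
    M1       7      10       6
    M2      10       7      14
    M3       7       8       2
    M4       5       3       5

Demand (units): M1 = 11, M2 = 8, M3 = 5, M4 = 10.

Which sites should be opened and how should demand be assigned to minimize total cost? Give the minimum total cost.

Minimum total cost: 421

Open {Largo}: M1→Largo 10·11=110, M2→Largo 7·8=56, M3→Largo 8·5=40, M4→Largo 3·10=30.
Loads: Largo carries 34/38. Service 236; fixed 185; total 421.
Next best feasible plan costs 428.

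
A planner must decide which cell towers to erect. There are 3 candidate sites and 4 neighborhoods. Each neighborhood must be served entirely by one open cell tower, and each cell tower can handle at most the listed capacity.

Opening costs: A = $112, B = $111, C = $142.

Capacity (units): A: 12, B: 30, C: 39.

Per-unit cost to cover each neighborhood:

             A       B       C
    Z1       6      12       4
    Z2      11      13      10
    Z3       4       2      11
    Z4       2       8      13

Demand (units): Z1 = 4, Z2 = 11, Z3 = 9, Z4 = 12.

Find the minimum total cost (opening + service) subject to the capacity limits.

Minimum total cost: 456

Open {A, B}: Z1→B 12·4=48, Z2→B 13·11=143, Z3→B 2·9=18, Z4→A 2·12=24.
Loads: A carries 12/12, B carries 24/30. Service 233; fixed 223; total 456.
Next best feasible plan costs 493.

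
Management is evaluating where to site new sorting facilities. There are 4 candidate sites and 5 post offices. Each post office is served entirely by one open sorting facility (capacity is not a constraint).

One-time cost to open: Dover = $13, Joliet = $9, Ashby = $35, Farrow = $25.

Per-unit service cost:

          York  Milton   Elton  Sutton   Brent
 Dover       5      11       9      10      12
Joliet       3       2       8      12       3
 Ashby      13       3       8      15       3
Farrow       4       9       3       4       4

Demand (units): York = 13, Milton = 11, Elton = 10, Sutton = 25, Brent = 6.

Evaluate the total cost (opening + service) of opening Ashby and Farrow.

Total cost: 293

Each post office is assigned to its cheapest site among the open ones.
{Ashby, Farrow}: York→Farrow 4·13=52, Milton→Ashby 3·11=33, Elton→Farrow 3·10=30, Sutton→Farrow 4·25=100, Brent→Ashby 3·6=18. Service 233; fixed 60; total 293.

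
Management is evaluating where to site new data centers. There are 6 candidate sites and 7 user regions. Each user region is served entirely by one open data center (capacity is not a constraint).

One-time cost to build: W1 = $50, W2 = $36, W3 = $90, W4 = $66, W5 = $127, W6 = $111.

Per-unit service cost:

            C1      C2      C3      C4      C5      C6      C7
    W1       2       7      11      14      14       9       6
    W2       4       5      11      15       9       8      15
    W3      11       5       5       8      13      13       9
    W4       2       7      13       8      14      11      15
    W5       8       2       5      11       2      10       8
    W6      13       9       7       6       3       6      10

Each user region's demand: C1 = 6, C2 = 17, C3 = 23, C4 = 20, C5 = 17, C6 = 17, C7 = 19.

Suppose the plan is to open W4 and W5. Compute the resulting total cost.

Each user region is assigned to its cheapest site among the open ones.
{W4, W5}: C1→W4 2·6=12, C2→W5 2·17=34, C3→W5 5·23=115, C4→W4 8·20=160, C5→W5 2·17=34, C6→W5 10·17=170, C7→W5 8·19=152. Service 677; fixed 193; total 870.

Total cost: 870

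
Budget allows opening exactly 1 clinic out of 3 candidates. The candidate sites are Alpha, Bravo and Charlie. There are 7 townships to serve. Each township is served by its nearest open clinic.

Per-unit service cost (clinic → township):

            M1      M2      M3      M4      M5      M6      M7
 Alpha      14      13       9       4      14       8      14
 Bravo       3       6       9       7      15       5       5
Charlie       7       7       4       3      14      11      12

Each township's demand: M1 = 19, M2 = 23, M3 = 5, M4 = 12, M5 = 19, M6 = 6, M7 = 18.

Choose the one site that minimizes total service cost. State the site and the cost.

Choose Bravo only; total service cost 729.

With exactly 1 open, each township uses its cheapest among the chosen.
{Bravo}: M1→Bravo 3·19=57, M2→Bravo 6·23=138, M3→Bravo 9·5=45, M4→Bravo 7·12=84, M5→Bravo 15·19=285, M6→Bravo 5·6=30, M7→Bravo 5·18=90. Service cost 729.
{Charlie}: service cost 898
{Alpha}: service cost 1224
Among all 3 size-1 choices, {Bravo} is lowest.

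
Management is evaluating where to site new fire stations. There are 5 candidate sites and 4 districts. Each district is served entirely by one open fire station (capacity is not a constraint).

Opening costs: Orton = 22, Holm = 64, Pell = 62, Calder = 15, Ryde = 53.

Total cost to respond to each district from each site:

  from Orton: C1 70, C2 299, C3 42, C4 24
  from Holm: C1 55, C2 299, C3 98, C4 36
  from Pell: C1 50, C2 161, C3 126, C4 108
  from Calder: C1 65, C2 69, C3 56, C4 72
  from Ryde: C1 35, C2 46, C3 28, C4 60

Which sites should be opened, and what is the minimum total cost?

Open Orton and Ryde; minimum total cost 208.

For any fixed open set, each district goes to its cheapest open site; total = fixed + service.
{Orton, Ryde}: C1→Ryde 35, C2→Ryde 46, C3→Ryde 28, C4→Orton 24. Service 133; fixed 75; total 208.
{Ryde}: C1→Ryde 35, C2→Ryde 46, C3→Ryde 28, C4→Ryde 60. Service 169; fixed 53; total 222.
{Orton, Calder, Ryde}: service 133 + fixed 90 = 223
{Orton, Holm, Pell, Calder, Ryde}: service 133 + fixed 216 = 349
No other subset beats 208.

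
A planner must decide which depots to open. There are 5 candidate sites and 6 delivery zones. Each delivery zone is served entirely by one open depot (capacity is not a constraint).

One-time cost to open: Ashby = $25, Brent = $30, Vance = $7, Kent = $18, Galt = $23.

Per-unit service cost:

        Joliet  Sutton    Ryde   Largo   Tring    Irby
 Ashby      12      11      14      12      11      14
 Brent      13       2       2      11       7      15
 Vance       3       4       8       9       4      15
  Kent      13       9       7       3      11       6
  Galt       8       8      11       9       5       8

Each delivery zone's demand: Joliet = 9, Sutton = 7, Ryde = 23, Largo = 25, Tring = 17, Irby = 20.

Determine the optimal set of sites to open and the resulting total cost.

Open Brent, Vance and Kent; minimum total cost 405.

For any fixed open set, each delivery zone goes to its cheapest open site; total = fixed + service.
{Brent, Vance, Kent}: Joliet→Vance 3·9=27, Sutton→Brent 2·7=14, Ryde→Brent 2·23=46, Largo→Kent 3·25=75, Tring→Vance 4·17=68, Irby→Kent 6·20=120. Service 350; fixed 55; total 405.
{Brent, Vance, Kent, Galt}: service 350 + fixed 78 = 428
{Ashby, Brent, Vance, Kent}: service 350 + fixed 80 = 430
{Ashby, Brent, Vance, Kent, Galt}: Joliet→Vance 3·9=27, Sutton→Brent 2·7=14, Ryde→Brent 2·23=46, Largo→Kent 3·25=75, Tring→Vance 4·17=68, Irby→Kent 6·20=120. Service 350; fixed 103; total 453.
No other subset beats 405.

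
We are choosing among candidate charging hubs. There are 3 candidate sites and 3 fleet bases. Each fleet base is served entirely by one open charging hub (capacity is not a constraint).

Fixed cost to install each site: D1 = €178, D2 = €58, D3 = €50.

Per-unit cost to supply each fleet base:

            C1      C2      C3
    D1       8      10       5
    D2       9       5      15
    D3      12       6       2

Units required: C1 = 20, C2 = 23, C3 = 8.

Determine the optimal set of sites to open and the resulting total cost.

For any fixed open set, each fleet base goes to its cheapest open site; total = fixed + service.
{D2, D3}: C1→D2 9·20=180, C2→D2 5·23=115, C3→D3 2·8=16. Service 311; fixed 108; total 419.
{D3}: C1→D3 12·20=240, C2→D3 6·23=138, C3→D3 2·8=16. Service 394; fixed 50; total 444.
{D2}: C1→D2 9·20=180, C2→D2 5·23=115, C3→D2 15·8=120. Service 415; fixed 58; total 473.
{D1, D2, D3}: C1→D1 8·20=160, C2→D2 5·23=115, C3→D3 2·8=16. Service 291; fixed 286; total 577.
No other subset beats 419.

Open D2 and D3; minimum total cost 419.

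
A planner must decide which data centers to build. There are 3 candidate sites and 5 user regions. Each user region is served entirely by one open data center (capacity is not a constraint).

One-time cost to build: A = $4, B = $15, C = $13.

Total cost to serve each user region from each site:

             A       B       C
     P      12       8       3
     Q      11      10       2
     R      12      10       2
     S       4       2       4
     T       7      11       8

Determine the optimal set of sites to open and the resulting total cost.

Open C only; minimum total cost 32.

For any fixed open set, each user region goes to its cheapest open site; total = fixed + service.
{C}: P→C 3, Q→C 2, R→C 2, S→C 4, T→C 8. Service 19; fixed 13; total 32.
{A, C}: P→C 3, Q→C 2, R→C 2, S→A 4, T→A 7. Service 18; fixed 17; total 35.
{B, C}: service 17 + fixed 28 = 45
{A, B, C}: P→C 3, Q→C 2, R→C 2, S→B 2, T→A 7. Service 16; fixed 32; total 48.
(All 7 nonempty subsets were checked; C only is lowest.)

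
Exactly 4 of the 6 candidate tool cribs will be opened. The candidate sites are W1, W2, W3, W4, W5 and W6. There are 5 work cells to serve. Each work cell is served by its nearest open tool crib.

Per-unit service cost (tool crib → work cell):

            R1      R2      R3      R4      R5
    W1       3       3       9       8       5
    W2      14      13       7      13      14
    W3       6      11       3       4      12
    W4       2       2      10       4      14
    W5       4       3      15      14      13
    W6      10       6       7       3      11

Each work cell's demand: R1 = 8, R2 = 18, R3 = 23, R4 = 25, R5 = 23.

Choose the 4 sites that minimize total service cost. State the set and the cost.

With exactly 4 open, each work cell uses its cheapest among the chosen.
{W1, W3, W4, W6}: R1→W4 2·8=16, R2→W4 2·18=36, R3→W3 3·23=69, R4→W6 3·25=75, R5→W1 5·23=115. Service cost 311.
{W1, W2, W3, W4}: service cost 336
{W1, W3, W4, W5}: service cost 336
Among all 15 size-4 choices, {W1, W3, W4, W6} is lowest.

Choose W1, W3, W4 and W6; total service cost 311.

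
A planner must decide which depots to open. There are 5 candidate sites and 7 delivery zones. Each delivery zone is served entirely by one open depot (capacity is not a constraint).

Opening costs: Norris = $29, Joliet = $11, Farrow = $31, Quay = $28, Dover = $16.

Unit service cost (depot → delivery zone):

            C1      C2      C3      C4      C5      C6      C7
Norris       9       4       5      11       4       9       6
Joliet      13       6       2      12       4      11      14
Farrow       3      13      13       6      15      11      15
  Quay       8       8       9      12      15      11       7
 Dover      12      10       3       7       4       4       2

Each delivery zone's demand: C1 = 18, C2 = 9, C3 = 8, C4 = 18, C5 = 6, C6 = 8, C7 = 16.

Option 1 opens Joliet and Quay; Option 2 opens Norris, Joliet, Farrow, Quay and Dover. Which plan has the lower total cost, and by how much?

Option 1: {Joliet, Quay}: C1→Quay 8·18=144, C2→Joliet 6·9=54, C3→Joliet 2·8=16, C4→Joliet 12·18=216, C5→Joliet 4·6=24, C6→Joliet 11·8=88, C7→Quay 7·16=112. Service 654; fixed 39; total 693.
Option 2: {Norris, Joliet, Farrow, Quay, Dover}: C1→Farrow 3·18=54, C2→Norris 4·9=36, C3→Joliet 2·8=16, C4→Farrow 6·18=108, C5→Norris 4·6=24, C6→Dover 4·8=32, C7→Dover 2·16=32. Service 302; fixed 115; total 417.
Difference: |693 − 417| = 276.

Option 2 is cheaper by 276.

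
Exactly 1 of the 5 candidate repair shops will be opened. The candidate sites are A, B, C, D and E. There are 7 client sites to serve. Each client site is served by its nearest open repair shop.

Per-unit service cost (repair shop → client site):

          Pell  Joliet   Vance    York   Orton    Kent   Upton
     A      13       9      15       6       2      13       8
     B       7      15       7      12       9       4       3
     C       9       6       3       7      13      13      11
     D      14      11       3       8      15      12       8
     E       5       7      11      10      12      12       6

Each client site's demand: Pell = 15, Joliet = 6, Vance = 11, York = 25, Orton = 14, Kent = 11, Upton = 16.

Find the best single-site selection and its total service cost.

Choose B only; total service cost 790.

With exactly 1 open, each client site uses its cheapest among the chosen.
{B}: Pell→B 7·15=105, Joliet→B 15·6=90, Vance→B 7·11=77, York→B 12·25=300, Orton→B 9·14=126, Kent→B 4·11=44, Upton→B 3·16=48. Service cost 790.
{A}: service cost 863
{C}: service cost 880
Among all 5 size-1 choices, {B} is lowest.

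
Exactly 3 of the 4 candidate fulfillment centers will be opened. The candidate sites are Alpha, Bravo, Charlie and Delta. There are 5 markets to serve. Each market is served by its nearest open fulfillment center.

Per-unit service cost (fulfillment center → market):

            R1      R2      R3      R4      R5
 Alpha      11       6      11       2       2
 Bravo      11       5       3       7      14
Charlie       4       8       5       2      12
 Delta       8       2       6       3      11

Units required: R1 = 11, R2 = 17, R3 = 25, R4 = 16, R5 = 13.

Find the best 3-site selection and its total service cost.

Choose Alpha, Bravo and Delta; total service cost 255.

With exactly 3 open, each market uses its cheapest among the chosen.
{Alpha, Bravo, Delta}: R1→Delta 8·11=88, R2→Delta 2·17=34, R3→Bravo 3·25=75, R4→Alpha 2·16=32, R5→Alpha 2·13=26. Service cost 255.
{Alpha, Charlie, Delta}: service cost 261
{Alpha, Bravo, Charlie}: service cost 262
Among all 4 size-3 choices, {Alpha, Bravo, Delta} is lowest.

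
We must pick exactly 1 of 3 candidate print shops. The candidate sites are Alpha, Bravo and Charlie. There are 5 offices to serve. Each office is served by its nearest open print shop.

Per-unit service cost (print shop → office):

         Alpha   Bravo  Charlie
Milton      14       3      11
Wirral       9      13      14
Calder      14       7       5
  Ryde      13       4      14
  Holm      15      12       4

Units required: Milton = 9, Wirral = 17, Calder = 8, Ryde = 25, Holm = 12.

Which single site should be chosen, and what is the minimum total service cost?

With exactly 1 open, each office uses its cheapest among the chosen.
{Bravo}: Milton→Bravo 3·9=27, Wirral→Bravo 13·17=221, Calder→Bravo 7·8=56, Ryde→Bravo 4·25=100, Holm→Bravo 12·12=144. Service cost 548.
{Charlie}: service cost 775
{Alpha}: service cost 896
Among all 3 size-1 choices, {Bravo} is lowest.

Choose Bravo only; total service cost 548.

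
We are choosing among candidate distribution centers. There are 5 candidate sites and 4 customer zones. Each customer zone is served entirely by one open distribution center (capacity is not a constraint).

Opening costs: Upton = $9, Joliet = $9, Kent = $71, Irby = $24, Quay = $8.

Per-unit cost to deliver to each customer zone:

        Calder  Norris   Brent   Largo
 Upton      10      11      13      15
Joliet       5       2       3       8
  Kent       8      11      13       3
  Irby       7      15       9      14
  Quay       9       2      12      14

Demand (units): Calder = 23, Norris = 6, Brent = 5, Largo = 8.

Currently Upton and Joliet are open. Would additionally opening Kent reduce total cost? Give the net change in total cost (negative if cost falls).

No — net change +31 (cost rises by 31).

Current service cost with {Upton, Joliet}: 206.
Adding Kent: each customer zone re-picks its cheapest; new service cost 166, saving 40.
Extra fixed cost: 71. Net change = 71 − 40 = 31.
(Totals: 224 → 255.)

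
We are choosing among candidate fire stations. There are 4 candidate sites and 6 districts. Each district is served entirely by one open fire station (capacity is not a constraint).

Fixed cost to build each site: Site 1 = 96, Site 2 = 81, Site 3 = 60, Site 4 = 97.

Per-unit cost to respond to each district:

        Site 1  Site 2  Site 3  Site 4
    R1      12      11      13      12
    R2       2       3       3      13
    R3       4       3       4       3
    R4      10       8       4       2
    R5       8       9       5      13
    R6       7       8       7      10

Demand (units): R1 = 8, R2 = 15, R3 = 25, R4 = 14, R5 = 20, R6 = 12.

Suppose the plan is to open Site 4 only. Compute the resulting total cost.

Each district is assigned to its cheapest site among the open ones.
{Site 4}: R1→Site 4 12·8=96, R2→Site 4 13·15=195, R3→Site 4 3·25=75, R4→Site 4 2·14=28, R5→Site 4 13·20=260, R6→Site 4 10·12=120. Service 774; fixed 97; total 871.

Total cost: 871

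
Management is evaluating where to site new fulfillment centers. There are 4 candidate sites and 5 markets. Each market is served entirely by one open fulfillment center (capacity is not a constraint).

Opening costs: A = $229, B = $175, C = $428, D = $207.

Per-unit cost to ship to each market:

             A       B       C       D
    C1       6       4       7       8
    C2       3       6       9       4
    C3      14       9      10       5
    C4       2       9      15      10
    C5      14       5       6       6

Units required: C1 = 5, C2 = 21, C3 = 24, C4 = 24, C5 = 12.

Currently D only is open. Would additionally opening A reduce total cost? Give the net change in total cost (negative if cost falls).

No — net change +6 (cost rises by 6).

Current service cost with {D}: 556.
Adding A: each market re-picks its cheapest; new service cost 333, saving 223.
Extra fixed cost: 229. Net change = 229 − 223 = 6.
(Totals: 763 → 769.)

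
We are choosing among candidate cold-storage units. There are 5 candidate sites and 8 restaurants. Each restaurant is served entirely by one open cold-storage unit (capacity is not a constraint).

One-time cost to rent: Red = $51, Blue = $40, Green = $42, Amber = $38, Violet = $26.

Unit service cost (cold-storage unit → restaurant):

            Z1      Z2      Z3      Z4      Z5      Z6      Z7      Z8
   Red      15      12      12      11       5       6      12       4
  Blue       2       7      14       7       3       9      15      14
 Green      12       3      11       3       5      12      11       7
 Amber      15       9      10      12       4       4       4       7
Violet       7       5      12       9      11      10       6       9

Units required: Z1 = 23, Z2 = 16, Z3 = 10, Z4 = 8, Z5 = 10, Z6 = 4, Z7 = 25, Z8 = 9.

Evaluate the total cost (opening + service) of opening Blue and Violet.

Total cost: 665

Each restaurant is assigned to its cheapest site among the open ones.
{Blue, Violet}: Z1→Blue 2·23=46, Z2→Violet 5·16=80, Z3→Violet 12·10=120, Z4→Blue 7·8=56, Z5→Blue 3·10=30, Z6→Blue 9·4=36, Z7→Violet 6·25=150, Z8→Violet 9·9=81. Service 599; fixed 66; total 665.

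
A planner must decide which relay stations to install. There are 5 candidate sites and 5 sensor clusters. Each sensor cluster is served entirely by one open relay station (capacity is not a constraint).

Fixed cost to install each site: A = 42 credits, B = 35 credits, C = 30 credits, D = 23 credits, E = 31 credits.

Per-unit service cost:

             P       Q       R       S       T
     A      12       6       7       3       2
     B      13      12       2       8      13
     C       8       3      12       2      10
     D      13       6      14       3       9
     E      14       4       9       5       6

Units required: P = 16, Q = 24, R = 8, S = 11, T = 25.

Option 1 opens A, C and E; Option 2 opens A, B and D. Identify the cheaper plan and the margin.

Option 1: {A, C, E}: P→C 8·16=128, Q→C 3·24=72, R→A 7·8=56, S→C 2·11=22, T→A 2·25=50. Service 328; fixed 103; total 431.
Option 2: {A, B, D}: P→A 12·16=192, Q→A 6·24=144, R→B 2·8=16, S→A 3·11=33, T→A 2·25=50. Service 435; fixed 100; total 535.
Difference: |431 − 535| = 104.

Option 1 is cheaper by 104.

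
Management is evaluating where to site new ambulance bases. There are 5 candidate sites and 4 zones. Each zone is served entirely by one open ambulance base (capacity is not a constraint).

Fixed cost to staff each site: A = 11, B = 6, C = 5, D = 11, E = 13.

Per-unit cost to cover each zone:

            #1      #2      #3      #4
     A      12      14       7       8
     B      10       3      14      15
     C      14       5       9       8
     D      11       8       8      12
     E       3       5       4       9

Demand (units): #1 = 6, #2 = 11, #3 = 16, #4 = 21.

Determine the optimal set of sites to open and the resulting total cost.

For any fixed open set, each zone goes to its cheapest open site; total = fixed + service.
{B, C, E}: #1→E 3·6=18, #2→B 3·11=33, #3→E 4·16=64, #4→C 8·21=168. Service 283; fixed 24; total 307.
{A, B, E}: service 283 + fixed 30 = 313
{A, B, C, E}: #1→E 3·6=18, #2→B 3·11=33, #3→E 4·16=64, #4→A 8·21=168. Service 283; fixed 35; total 318.
{A, B, C, D, E}: #1→E 3·6=18, #2→B 3·11=33, #3→E 4·16=64, #4→A 8·21=168. Service 283; fixed 46; total 329.
No other subset beats 307.

Open B, C and E; minimum total cost 307.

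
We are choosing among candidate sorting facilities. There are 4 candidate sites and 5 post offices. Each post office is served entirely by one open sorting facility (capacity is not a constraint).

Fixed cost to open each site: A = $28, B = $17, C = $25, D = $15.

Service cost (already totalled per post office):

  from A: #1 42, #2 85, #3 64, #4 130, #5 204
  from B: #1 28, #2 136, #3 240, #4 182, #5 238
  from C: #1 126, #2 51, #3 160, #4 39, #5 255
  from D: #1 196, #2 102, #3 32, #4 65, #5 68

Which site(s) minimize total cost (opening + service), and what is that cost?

Open B, C and D; minimum total cost 275.

For any fixed open set, each post office goes to its cheapest open site; total = fixed + service.
{B, C, D}: #1→B 28, #2→C 51, #3→D 32, #4→C 39, #5→D 68. Service 218; fixed 57; total 275.
{A, C, D}: service 232 + fixed 68 = 300
{A, B, C, D}: #1→B 28, #2→C 51, #3→D 32, #4→C 39, #5→D 68. Service 218; fixed 85; total 303.
{D}: #1→D 196, #2→D 102, #3→D 32, #4→D 65, #5→D 68. Service 463; fixed 15; total 478.
No other subset beats 275.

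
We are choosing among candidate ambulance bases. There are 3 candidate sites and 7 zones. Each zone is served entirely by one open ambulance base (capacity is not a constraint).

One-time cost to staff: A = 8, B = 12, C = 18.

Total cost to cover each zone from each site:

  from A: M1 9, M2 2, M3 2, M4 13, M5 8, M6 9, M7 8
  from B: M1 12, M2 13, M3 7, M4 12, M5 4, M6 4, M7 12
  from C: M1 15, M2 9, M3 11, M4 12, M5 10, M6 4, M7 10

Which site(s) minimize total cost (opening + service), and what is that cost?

For any fixed open set, each zone goes to its cheapest open site; total = fixed + service.
{A}: M1→A 9, M2→A 2, M3→A 2, M4→A 13, M5→A 8, M6→A 9, M7→A 8. Service 51; fixed 8; total 59.
{A, B}: service 41 + fixed 20 = 61
{A, C}: M1→A 9, M2→A 2, M3→A 2, M4→C 12, M5→A 8, M6→C 4, M7→A 8. Service 45; fixed 26; total 71.
{A, B, C}: service 41 + fixed 38 = 79
(All 7 nonempty subsets were checked; A only is lowest.)

Open A only; minimum total cost 59.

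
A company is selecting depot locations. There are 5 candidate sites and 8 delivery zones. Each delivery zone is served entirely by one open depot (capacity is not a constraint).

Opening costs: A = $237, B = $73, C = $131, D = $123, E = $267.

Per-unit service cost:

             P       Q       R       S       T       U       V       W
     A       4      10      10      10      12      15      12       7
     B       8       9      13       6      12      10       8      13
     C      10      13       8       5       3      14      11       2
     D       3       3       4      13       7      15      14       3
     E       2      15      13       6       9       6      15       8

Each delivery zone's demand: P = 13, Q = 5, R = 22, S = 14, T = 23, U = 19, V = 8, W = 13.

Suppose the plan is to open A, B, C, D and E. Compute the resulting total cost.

Each delivery zone is assigned to its cheapest site among the open ones.
{A, B, C, D, E}: P→E 2·13=26, Q→D 3·5=15, R→D 4·22=88, S→C 5·14=70, T→C 3·23=69, U→E 6·19=114, V→B 8·8=64, W→C 2·13=26. Service 472; fixed 831; total 1303.

Total cost: 1303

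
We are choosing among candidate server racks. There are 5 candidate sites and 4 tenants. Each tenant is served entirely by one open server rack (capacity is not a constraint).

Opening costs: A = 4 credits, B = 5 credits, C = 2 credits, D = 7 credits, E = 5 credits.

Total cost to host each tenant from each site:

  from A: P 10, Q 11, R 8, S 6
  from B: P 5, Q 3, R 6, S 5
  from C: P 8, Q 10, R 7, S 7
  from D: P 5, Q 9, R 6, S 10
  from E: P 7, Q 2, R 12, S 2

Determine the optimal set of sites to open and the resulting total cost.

For any fixed open set, each tenant goes to its cheapest open site; total = fixed + service.
{B}: P→B 5, Q→B 3, R→B 6, S→B 5. Service 19; fixed 5; total 24.
{B, E}: service 15 + fixed 10 = 25
{C, E}: service 18 + fixed 7 = 25
{A, B, C, D, E}: P→B 5, Q→E 2, R→B 6, S→E 2. Service 15; fixed 23; total 38.
No other subset beats 24.

Open B only; minimum total cost 24.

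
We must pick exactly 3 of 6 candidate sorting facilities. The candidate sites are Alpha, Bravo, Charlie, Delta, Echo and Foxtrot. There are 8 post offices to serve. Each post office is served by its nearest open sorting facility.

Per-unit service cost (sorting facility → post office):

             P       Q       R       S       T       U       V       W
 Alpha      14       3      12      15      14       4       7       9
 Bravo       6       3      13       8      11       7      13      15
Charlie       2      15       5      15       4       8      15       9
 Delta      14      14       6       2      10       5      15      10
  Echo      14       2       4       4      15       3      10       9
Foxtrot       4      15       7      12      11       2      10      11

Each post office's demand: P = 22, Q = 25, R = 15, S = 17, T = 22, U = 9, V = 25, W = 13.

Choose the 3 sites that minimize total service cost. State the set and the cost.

With exactly 3 open, each post office uses its cheapest among the chosen.
{Alpha, Charlie, Echo}: P→Charlie 2·22=44, Q→Echo 2·25=50, R→Echo 4·15=60, S→Echo 4·17=68, T→Charlie 4·22=88, U→Echo 3·9=27, V→Alpha 7·25=175, W→Alpha 9·13=117. Service cost 629.
{Alpha, Charlie, Delta}: service cost 644
{Charlie, Delta, Echo}: service cost 670
Among all 20 size-3 choices, {Alpha, Charlie, Echo} is lowest.

Choose Alpha, Charlie and Echo; total service cost 629.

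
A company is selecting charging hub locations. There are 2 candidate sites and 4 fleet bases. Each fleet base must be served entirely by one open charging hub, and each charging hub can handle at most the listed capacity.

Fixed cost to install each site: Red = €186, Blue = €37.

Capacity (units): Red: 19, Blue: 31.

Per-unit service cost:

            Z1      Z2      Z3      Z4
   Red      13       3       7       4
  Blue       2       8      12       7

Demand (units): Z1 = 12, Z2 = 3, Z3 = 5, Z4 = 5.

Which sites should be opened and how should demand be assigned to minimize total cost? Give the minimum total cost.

Open {Blue}: Z1→Blue 2·12=24, Z2→Blue 8·3=24, Z3→Blue 12·5=60, Z4→Blue 7·5=35.
Loads: Blue carries 25/31. Service 143; fixed 37; total 180.
Next best feasible plan costs 311.

Minimum total cost: 180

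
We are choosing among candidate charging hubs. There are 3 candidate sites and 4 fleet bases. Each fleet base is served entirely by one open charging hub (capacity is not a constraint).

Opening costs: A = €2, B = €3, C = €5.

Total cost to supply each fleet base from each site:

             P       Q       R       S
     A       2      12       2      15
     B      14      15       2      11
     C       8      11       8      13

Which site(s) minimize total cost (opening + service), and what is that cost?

For any fixed open set, each fleet base goes to its cheapest open site; total = fixed + service.
{A, B}: P→A 2, Q→A 12, R→A 2, S→B 11. Service 27; fixed 5; total 32.
{A}: P→A 2, Q→A 12, R→A 2, S→A 15. Service 31; fixed 2; total 33.
{A, C}: service 28 + fixed 7 = 35
{A, B, C}: service 26 + fixed 10 = 36
No other subset beats 32.

Open A and B; minimum total cost 32.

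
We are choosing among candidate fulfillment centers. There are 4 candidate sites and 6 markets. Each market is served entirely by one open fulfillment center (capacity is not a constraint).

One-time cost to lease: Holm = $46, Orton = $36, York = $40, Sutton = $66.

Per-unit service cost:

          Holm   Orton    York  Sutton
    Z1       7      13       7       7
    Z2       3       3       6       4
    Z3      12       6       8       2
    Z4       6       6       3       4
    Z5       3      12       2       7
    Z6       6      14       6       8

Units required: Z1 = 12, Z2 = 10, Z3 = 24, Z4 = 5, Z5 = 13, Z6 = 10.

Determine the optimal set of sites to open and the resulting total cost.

For any fixed open set, each market goes to its cheapest open site; total = fixed + service.
{York, Sutton}: Z1→York 7·12=84, Z2→Sutton 4·10=40, Z3→Sutton 2·24=48, Z4→York 3·5=15, Z5→York 2·13=26, Z6→York 6·10=60. Service 273; fixed 106; total 379.
{Holm, Sutton}: service 281 + fixed 112 = 393
{Orton, York, Sutton}: Z1→York 7·12=84, Z2→Orton 3·10=30, Z3→Sutton 2·24=48, Z4→York 3·5=15, Z5→York 2·13=26, Z6→York 6·10=60. Service 263; fixed 142; total 405.
{Holm, Orton, York, Sutton}: service 263 + fixed 188 = 451
No other subset beats 379.

Open York and Sutton; minimum total cost 379.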